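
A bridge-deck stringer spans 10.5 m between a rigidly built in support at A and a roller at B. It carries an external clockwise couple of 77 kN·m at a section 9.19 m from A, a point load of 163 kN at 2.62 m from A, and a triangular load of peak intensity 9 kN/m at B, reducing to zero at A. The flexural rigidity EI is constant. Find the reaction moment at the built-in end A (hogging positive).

M_A = 301.7 kN·m

Remove the prop at B; the released (primary) structure is a cantilever built in at A.
Deflection at B on the released cantilever, summing each load's contribution:
  clockwise couple 77 at a = 9.19: M₀a(2L − a)/(2EI) = 4179/EI
  point load 163 at a = 2.62: Pa²(3L − a)/(6EI) = 5386/EI
  triangular load, peak 9 at the free end: 11w₀L⁴/(120EI) = 10028/EI
  δ_0 = 19592/EI
Tip deflection under a unit load at B: L³/(3EI) = 385.9/EI.
Compatibility at B: δ_0 − R_B·δ_{BB} = 0, so R_B = 19592/385.9 = 50.77 kN.
Moment equilibrium about A: M_A = Σ(load moments about A) − R_B·L = 834.8 − 50.77×10.5 = 301.7 kN·m.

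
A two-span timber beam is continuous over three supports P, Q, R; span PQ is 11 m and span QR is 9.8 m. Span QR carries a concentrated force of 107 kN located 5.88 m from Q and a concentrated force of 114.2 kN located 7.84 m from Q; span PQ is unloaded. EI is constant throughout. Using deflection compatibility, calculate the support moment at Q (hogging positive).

Release continuity at Q by inserting a hinge; the redundant is the internal moment M_Q. The primary structure is two simply-supported spans PQ and QR.
End slopes at the hinge Q, treating each span as simply supported:
  span QR: point load 107 at a = 5.88: Pab(L + b)/(6LEI) = 575.5/EI
  span QR: point load 114.2 at a = 7.84: Pab(L + b)/(6LEI) = 351/EI
  relative rotation θ_0 = (0 + 926.4)/EI = 926.4/EI
A unit hogging moment at Q produces rotation L₁/(3EI) + L₂/(3EI) = 6.933/EI.
Slope continuity at Q: θ_0 = M_Q·6.933/EI, so M_Q = 926.4/6.933 = 133.6 kN·m (hogging).

M_Q = 133.6 kN·m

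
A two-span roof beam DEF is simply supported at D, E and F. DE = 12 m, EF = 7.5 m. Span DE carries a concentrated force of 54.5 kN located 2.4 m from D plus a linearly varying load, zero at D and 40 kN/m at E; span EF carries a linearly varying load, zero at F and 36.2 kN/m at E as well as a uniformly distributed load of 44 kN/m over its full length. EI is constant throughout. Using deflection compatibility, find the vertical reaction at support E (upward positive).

Take M_E as the redundant. Released structure: two simple spans DE and EF with a hinge at E.
Discontinuity in slope at E on the released structure — sum the simple-span end rotations:
  span DE: point load 54.5 at a = 2.4: Pab(L + a)/(6LEI) = 251.1/EI
  span DE: triangular load, peak 40: w₀L³/(45EI) = 1536/EI
  span EF: triangular load, peak 36.2: w₀L³/(45EI) = 339.4/EI
  span EF: UDL 44: wL³/(24EI) = 773.4/EI
  relative rotation θ_0 = (1787 + 1113)/EI = 2900/EI
A unit hogging moment at E produces rotation L₁/(3EI) + L₂/(3EI) = 6.5/EI.
Compatibility: M_E·(L₁+L₂)/(3EI) = θ_0, giving M_E = 446.1 kN·m (hogging).
Span DE, ΣM about D with M_E applied at E: R_E^{DE}·12 = 2051 + 446.1, so R_E^{DE} = 208.1 kN and R_D = 294.5 − 208.1 = 86.42 kN.
Span EF, ΣM about F: R_E^{EF}·7.5 = 1916 + 446.1, so R_E^{EF} = 315 kN and R_F = 465.8 − 315 = 150.8 kN.
R_E = 208.1 + 315 = 523.1 kN.

R_E = 523.1 kN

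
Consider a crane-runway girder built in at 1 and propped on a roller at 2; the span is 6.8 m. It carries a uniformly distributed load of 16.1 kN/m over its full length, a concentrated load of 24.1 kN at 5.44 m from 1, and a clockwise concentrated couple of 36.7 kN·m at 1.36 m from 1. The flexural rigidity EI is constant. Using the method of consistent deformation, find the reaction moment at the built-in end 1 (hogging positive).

M_1 = 125.7 kN·m

Choose R_2 as the redundant. The primary structure is the cantilever fixed at 1.
Downward deflection at the released point 2 due to the loads:
  UDL 16.1: wL⁴/(8EI) = 4303/EI
  point load 24.1 at a = 5.44: Pa²(3L − a)/(6EI) = 1778/EI
  clockwise couple 36.7 at a = 1.36: M₀a(2L − a)/(2EI) = 305.5/EI
  δ_0 = 6387/EI
Tip deflection under a unit load at 2: L³/(3EI) = 104.8/EI.
The prop prevents deflection at 2: R_2 = δ_0/δ_{22} = 6387/104.8 = 60.94 kN.
Moment equilibrium about 1: M_1 = Σ(load moments about 1) − R_2·L = 540 − 60.94×6.8 = 125.7 kN·m.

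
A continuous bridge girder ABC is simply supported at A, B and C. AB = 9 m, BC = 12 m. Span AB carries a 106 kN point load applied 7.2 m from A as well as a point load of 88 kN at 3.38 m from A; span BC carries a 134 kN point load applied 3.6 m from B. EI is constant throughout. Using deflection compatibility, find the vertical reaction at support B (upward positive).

Insert a hinge at B; M_B is the redundant, and each span becomes simply supported.
Rotations at B on the released spans (each span's end-slope, ×1/EI):
  span AB: point load 106 at a = 7.2: Pab(L + a)/(6LEI) = 412.1/EI
  span AB: point load 88 at a = 3.38: Pab(L + a)/(6LEI) = 383.2/EI
  span BC: point load 134 at a = 3.6: Pab(L + b)/(6LEI) = 1148/EI
  relative rotation θ_0 = (795.4 + 1148)/EI = 1943/EI
A unit hogging moment at B produces rotation L₁/(3EI) + L₂/(3EI) = 7/EI.
Compatibility: M_B·(L₁+L₂)/(3EI) = θ_0, giving M_B = 277.6 kN·m (hogging).
Span AB, ΣM about A with M_B applied at B: R_B^{AB}·9 = 1061 + 277.6, so R_B^{AB} = 148.7 kN and R_A = 194 − 148.7 = 45.3 kN.
Span BC, ΣM about C: R_B^{BC}·12 = 1126 + 277.6, so R_B^{BC} = 116.9 kN and R_C = 134 − 116.9 = 17.06 kN.
R_B = 148.7 + 116.9 = 265.6 kN.

R_B = 265.6 kN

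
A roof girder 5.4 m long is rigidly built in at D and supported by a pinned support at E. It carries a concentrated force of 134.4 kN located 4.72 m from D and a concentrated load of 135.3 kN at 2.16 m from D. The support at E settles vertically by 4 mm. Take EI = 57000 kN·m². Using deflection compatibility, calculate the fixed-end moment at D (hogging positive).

Take the reaction at E as the redundant and release it; the primary structure is a cantilever fixed at D.
Free-end deflection of the primary structure under the applied loading (downward +):
  point load 134.4 at a = 4.72: Pa²(3L − a)/(6EI) = 5729/EI
  point load 135.3 at a = 2.16: Pa²(3L − a)/(6EI) = 1477/EI
  δ_0 = 7206/EI
Tip deflection under a unit load at E: L³/(3EI) = 52.49/EI.
With EI = 57000 kN·m²: δ_0 = 0.12642 m and δ_{EE} = 0.000921 m/kN.
Compatibility — the beam at E must follow the support down by 0.004 m: δ_0 − R_E·δ_{EE} = 0.004, so R_E = (0.12642 − 0.004)/0.000921 = 132.9 kN.
Moment equilibrium about D: M_D = Σ(load moments about D) − R_E·L = 926.6 − 132.9×5.4 = 208.7 kN·m.

M_D = 208.7 kN·m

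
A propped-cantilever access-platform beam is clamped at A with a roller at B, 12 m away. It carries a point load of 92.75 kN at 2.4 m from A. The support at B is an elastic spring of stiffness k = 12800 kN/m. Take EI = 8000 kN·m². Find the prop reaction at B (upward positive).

R_B = 5.188 kN

Take the reaction at B as the redundant and release it; the primary structure is a cantilever fixed at A.
Downward deflection at the released point B due to the loads:
  point load 92.75 at a = 2.4: Pa²(3L − a)/(6EI) = 2992/EI
Tip deflection under a unit load at B: L³/(3EI) = 576/EI.
With EI = 8000 kN·m²: δ_0 = 0.37397 m and δ_{BB} = 0.072 m/kN.
Compatibility — the spring shortens by R_B/k under the reaction it provides: δ_0 − R_B·δ_{BB} = R_B/k. With 1/k = 0.000078 m/kN, R_B = δ_0 / (δ_{BB} + 1/k) = 0.37397 / (0.072 + 0.000078) = 5.188 kN.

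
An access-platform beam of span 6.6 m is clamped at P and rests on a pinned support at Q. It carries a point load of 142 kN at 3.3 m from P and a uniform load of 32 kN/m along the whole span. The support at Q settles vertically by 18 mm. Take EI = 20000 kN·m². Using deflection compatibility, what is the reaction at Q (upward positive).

Choose R_Q as the redundant. The primary structure is the cantilever fixed at P.
Deflection at Q on the released cantilever, summing each load's contribution:
  point load 142 at a = 3.3: Pa²(3L − a)/(6EI) = 4253/EI
  UDL 32: wL⁴/(8EI) = 7590/EI
  δ_0 = 11842/EI
Tip deflection under a unit load at Q: L³/(3EI) = 95.83/EI.
With EI = 20000 kN·m²: δ_0 = 0.59212 m and δ_{QQ} = 0.004792 m/kN.
Compatibility — the beam at Q must follow the support down by 0.018 m: δ_0 − R_Q·δ_{QQ} = 0.018, so R_Q = (0.59212 − 0.018)/0.004792 = 119.8 kN.

R_Q = 119.8 kN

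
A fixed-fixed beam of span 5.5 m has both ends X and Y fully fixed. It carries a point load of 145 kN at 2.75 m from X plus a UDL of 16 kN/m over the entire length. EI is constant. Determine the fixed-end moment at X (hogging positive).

Take the two fixed-end moments M_X, M_Y as redundants; the released structure is the simple span XY.
Simple-span end rotations at X and Y under the given loads:
  at X: point load 145 at a = 2.75: Pab(L + b)/(6LEI) = 274.1/EI
  at Y: point load 145 at a = 2.75: Pab(L + a)/(6LEI) = 274.1/EI
  at X: UDL 16: wL³/(24EI) = 110.9/EI
  at Y: UDL 16: wL³/(24EI) = 110.9/EI
  θ_X0 = 385.1/EI,  θ_Y0 = 385.1/EI
Flexibility coefficients: a unit moment at one end gives L/(3EI) there and L/(6EI) at the far end, so f₁₁ = f₂₂ = 1.833/EI and f₁₂ = f₂₁ = 0.9167/EI.
Compatibility — zero rotation at each built-in end:
  1.833 M_X + 0.9167 M_Y = 385.1
  0.9167 M_X + 1.833 M_Y = 385.1
Solving the pair gives M_X = 140 kN·m and M_Y = 140 kN·m (hogging).

M_X = 140 kN·m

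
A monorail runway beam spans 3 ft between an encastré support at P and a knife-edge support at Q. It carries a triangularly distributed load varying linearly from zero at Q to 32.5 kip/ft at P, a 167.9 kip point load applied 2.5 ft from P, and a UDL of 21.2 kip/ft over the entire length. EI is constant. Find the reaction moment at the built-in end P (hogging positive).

M_P = 84.16 kip·ft

Take the reaction at Q as the redundant and release it; the primary structure is a cantilever fixed at P.
Downward deflection at the released point Q due to the loads:
  triangular load, peak 32.5 at the fixed end: w₀L⁴/(30EI) = 87.75/EI
  point load 167.9 at a = 2.5: Pa²(3L − a)/(6EI) = 1137/EI
  UDL 21.2: wL⁴/(8EI) = 214.7/EI
  δ_0 = 1439/EI
Flexibility coefficient — unit upward force at Q: δ_{QQ} = L³/(3EI) = 9/EI.
Compatibility at Q: δ_0 − R_Q·δ_{QQ} = 0, so R_Q = 1439/9 = 159.9 kip.
Moment equilibrium about P: M_P = Σ(load moments about P) − R_Q·L = 563.9 − 159.9×3 = 84.16 kip·ft.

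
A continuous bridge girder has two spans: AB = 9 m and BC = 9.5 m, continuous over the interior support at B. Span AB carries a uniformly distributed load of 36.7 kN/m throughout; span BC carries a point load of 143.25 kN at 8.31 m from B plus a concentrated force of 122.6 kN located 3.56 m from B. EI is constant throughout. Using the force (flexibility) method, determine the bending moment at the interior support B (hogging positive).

Release continuity at B by inserting a hinge; the redundant is the internal moment M_B. The primary structure is two simply-supported spans AB and BC.
Rotations at B on the released spans (each span's end-slope, ×1/EI):
  span AB: UDL 36.7: wL³/(24EI) = 1115/EI
  span BC: point load 143.25 at a = 8.31: Pab(L + b)/(6LEI) = 265.7/EI
  span BC: point load 122.6 at a = 3.56: Pab(L + b)/(6LEI) = 702.3/EI
  relative rotation θ_0 = (1115 + 967.9)/EI = 2083/EI
A unit hogging moment at B produces rotation L₁/(3EI) + L₂/(3EI) = 6.167/EI.
Compatibility: M_B·(L₁+L₂)/(3EI) = θ_0, giving M_B = 337.7 kN·m (hogging).

M_B = 337.7 kN·m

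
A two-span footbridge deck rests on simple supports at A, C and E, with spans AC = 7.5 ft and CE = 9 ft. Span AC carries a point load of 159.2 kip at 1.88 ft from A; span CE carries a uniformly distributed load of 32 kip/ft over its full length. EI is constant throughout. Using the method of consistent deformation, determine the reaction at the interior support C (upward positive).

Take M_C as the redundant. Released structure: two simple spans AC and CE with a hinge at C.
Rotations at C on the released spans (each span's end-slope, ×1/EI):
  span AC: point load 159.2 at a = 1.88: Pab(L + a)/(6LEI) = 350.6/EI
  span CE: UDL 32: wL³/(24EI) = 972/EI
  relative rotation θ_0 = (350.6 + 972)/EI = 1323/EI
A unit hogging moment at C produces rotation L₁/(3EI) + L₂/(3EI) = 5.5/EI.
Slope continuity at C: θ_0 = M_C·5.5/EI, so M_C = 1323/5.5 = 240.5 kip·ft (hogging).
Span AC, ΣM about A with M_C applied at C: R_C^{AC}·7.5 = 299.3 + 240.5, so R_C^{AC} = 71.97 kip and R_A = 159.2 − 71.97 = 87.23 kip.
Span CE, ΣM about E: R_C^{CE}·9 = 1296 + 240.5, so R_C^{CE} = 170.7 kip and R_E = 288 − 170.7 = 117.3 kip.
R_C = 71.97 + 170.7 = 242.7 kip.

R_C = 242.7 kip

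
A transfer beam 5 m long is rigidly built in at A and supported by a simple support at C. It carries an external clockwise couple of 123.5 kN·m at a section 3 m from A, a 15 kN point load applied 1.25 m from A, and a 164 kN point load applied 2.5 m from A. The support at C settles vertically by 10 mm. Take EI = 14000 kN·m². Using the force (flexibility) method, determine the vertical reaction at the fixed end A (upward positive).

Take the reaction at C as the redundant and release it; the primary structure is a cantilever fixed at A.
Deflection at C on the released cantilever, summing each load's contribution:
  clockwise couple 123.5 at a = 3: M₀a(2L − a)/(2EI) = 1297/EI
  point load 15 at a = 1.25: Pa²(3L − a)/(6EI) = 53.71/EI
  point load 164 at a = 2.5: Pa²(3L − a)/(6EI) = 2135/EI
  δ_0 = 3486/EI
Flexibility coefficient — unit upward force at C: δ_{CC} = L³/(3EI) = 41.67/EI.
With EI = 14000 kN·m²: δ_0 = 0.24899 m and δ_{CC} = 0.002976 m/kN.
Compatibility — the beam at C must follow the support down by 0.01 m: δ_0 − R_C·δ_{CC} = 0.01, so R_C = (0.24899 − 0.01)/0.002976 = 80.3 kN.
Vertical equilibrium: R_A = ΣP − R_C = 179 − 80.3 = 98.7 kN.

R_A = 98.7 kN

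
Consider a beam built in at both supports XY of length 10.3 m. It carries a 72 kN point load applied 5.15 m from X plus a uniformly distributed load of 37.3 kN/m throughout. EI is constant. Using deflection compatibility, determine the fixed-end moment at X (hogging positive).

Take the two fixed-end moments M_X, M_Y as redundants; the released structure is the simple span XY.
End rotations of the released simple span under the applied load (×1/EI):
  at X: point load 72 at a = 5.15: Pab(L + b)/(6LEI) = 477.4/EI
  at Y: point load 72 at a = 5.15: Pab(L + a)/(6LEI) = 477.4/EI
  at X: UDL 37.3: wL³/(24EI) = 1698/EI
  at Y: UDL 37.3: wL³/(24EI) = 1698/EI
  θ_X0 = 2176/EI,  θ_Y0 = 2176/EI
Flexibility coefficients: a unit moment at one end gives L/(3EI) there and L/(6EI) at the far end, so f₁₁ = f₂₂ = 3.433/EI and f₁₂ = f₂₁ = 1.717/EI.
Compatibility — zero rotation at each built-in end:
  3.433 M_X + 1.717 M_Y = 2176
  1.717 M_X + 3.433 M_Y = 2176
Solving the pair gives M_X = 422.5 kN·m and M_Y = 422.5 kN·m (hogging).

M_X = 422.5 kN·m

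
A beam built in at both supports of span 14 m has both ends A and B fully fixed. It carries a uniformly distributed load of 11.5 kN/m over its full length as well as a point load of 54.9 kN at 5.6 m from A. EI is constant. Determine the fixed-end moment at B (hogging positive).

Release both end moments; the primary structure is a simply-supported span AB with redundants M_A and M_B.
On the primary (simply-supported) span, the end slopes from the loading are:
  at A: UDL 11.5: wL³/(24EI) = 1315/EI
  at B: UDL 11.5: wL³/(24EI) = 1315/EI
  at A: point load 54.9 at a = 5.6: Pab(L + b)/(6LEI) = 688.7/EI
  at B: point load 54.9 at a = 5.6: Pab(L + a)/(6LEI) = 602.6/EI
  θ_A0 = 2003/EI,  θ_B0 = 1917/EI
Flexibility coefficients: a unit moment at one end gives L/(3EI) there and L/(6EI) at the far end, so f₁₁ = f₂₂ = 4.667/EI and f₁₂ = f₂₁ = 2.333/EI.
Compatibility — zero rotation at each built-in end:
  4.667 M_A + 2.333 M_B = 2003
  2.333 M_A + 4.667 M_B = 1917
Solving the pair gives M_A = 298.5 kN·m and M_B = 261.6 kN·m (hogging).

M_B = 261.6 kN·m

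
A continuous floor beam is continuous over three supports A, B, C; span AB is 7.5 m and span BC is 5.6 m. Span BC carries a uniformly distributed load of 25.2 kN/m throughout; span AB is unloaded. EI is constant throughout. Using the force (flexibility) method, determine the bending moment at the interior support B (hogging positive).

M_B = 42.23 kN·m

Take M_B as the redundant. Released structure: two simple spans AB and BC with a hinge at B.
Rotations at B on the released spans (each span's end-slope, ×1/EI):
  span BC: UDL 25.2: wL³/(24EI) = 184.4/EI
  relative rotation θ_0 = (0 + 184.4)/EI = 184.4/EI
A unit hogging moment at B produces rotation L₁/(3EI) + L₂/(3EI) = 4.367/EI.
Slope continuity at B: θ_0 = M_B·4.367/EI, so M_B = 184.4/4.367 = 42.23 kN·m (hogging).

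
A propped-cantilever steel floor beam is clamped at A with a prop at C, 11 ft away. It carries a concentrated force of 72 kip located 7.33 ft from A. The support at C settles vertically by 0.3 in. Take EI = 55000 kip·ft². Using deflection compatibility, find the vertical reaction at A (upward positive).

R_A = 37.79 kip

Choose R_C as the redundant. The primary structure is the cantilever fixed at A.
Deflection at C on the released cantilever, summing each load's contribution:
  point load 72 at a = 7.33: Pa²(3L − a)/(6EI) = 16551/EI
Tip deflection under a unit load at C: L³/(3EI) = 443.7/EI.
With EI = 55000 kip·ft²: δ_0 = 0.30092 ft and δ_{CC} = 0.008067 ft/kip.
Compatibility — the beam at C must follow the support down by 0.025 ft: δ_0 − R_C·δ_{CC} = 0.025, so R_C = (0.30092 − 0.025)/0.008067 = 34.21 kip.
Vertical equilibrium: R_A = ΣP − R_C = 72 − 34.21 = 37.79 kip.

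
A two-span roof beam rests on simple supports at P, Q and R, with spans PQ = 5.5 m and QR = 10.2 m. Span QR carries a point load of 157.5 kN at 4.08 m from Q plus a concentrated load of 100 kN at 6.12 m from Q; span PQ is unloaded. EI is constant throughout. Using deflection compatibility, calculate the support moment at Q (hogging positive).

Release continuity at Q by inserting a hinge; the redundant is the internal moment M_Q. The primary structure is two simply-supported spans PQ and QR.
End slopes at the hinge Q, treating each span as simply supported:
  span QR: point load 157.5 at a = 4.08: Pab(L + b)/(6LEI) = 1049/EI
  span QR: point load 100 at a = 6.12: Pab(L + b)/(6LEI) = 582.6/EI
  relative rotation θ_0 = (0 + 1631)/EI = 1631/EI
A unit hogging moment at Q produces rotation L₁/(3EI) + L₂/(3EI) = 5.233/EI.
Slope continuity at Q: θ_0 = M_Q·5.233/EI, so M_Q = 1631/5.233 = 311.7 kN·m (hogging).

M_Q = 311.7 kN·m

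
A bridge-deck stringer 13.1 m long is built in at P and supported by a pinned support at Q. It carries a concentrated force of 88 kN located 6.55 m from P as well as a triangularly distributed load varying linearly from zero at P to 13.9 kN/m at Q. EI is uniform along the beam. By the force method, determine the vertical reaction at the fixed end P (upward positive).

Choose R_Q as the redundant. The primary structure is the cantilever fixed at P.
Primary-structure tip deflection at Q by superposition:
  point load 88 at a = 6.55: Pa²(3L − a)/(6EI) = 20608/EI
  triangular load, peak 13.9 at the free end: 11w₀L⁴/(120EI) = 37524/EI
  δ_0 = 58132/EI
Tip deflection under a unit load at Q: L³/(3EI) = 749.4/EI.
Compatibility at Q: δ_0 − R_Q·δ_{QQ} = 0, so R_Q = 58132/749.4 = 77.57 kN.
Vertical equilibrium: R_P = ΣP − R_Q = 179 − 77.57 = 101.5 kN.

R_P = 101.5 kN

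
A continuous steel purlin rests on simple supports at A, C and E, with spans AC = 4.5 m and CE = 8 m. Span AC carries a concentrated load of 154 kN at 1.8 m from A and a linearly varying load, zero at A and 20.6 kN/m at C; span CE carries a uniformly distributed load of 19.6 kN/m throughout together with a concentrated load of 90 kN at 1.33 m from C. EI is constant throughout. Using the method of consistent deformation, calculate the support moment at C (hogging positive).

Release continuity at C by inserting a hinge; the redundant is the internal moment M_C. The primary structure is two simply-supported spans AC and CE.
End slopes at the hinge C, treating each span as simply supported:
  span AC: point load 154 at a = 1.8: Pab(L + a)/(6LEI) = 174.6/EI
  span AC: triangular load, peak 20.6: w₀L³/(45EI) = 41.72/EI
  span CE: UDL 19.6: wL³/(24EI) = 418.1/EI
  span CE: point load 90 at a = 1.33: Pab(L + b)/(6LEI) = 244/EI
  relative rotation θ_0 = (216.4 + 662.1)/EI = 878.5/EI
A unit hogging moment at C produces rotation L₁/(3EI) + L₂/(3EI) = 4.167/EI.
Compatibility: M_C·(L₁+L₂)/(3EI) = θ_0, giving M_C = 210.8 kN·m (hogging).

M_C = 210.8 kN·m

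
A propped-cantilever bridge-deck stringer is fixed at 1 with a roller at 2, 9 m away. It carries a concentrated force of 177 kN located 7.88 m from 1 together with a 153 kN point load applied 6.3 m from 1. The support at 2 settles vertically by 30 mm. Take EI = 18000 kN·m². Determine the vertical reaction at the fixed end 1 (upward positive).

Take the reaction at 2 as the redundant and release it; the primary structure is a cantilever fixed at 1.
Downward deflection at the released point 2 due to the loads:
  point load 177 at a = 7.88: Pa²(3L − a)/(6EI) = 35024/EI
  point load 153 at a = 6.3: Pa²(3L − a)/(6EI) = 20950/EI
  δ_0 = 55974/EI
Flexibility coefficient — unit upward force at 2: δ_{22} = L³/(3EI) = 243/EI.
With EI = 18000 kN·m²: δ_0 = 3.1097 m and δ_{22} = 0.0135 m/kN.
Compatibility — the beam at 2 must follow the support down by 0.03 m: δ_0 − R_2·δ_{22} = 0.03, so R_2 = (3.1097 − 0.03)/0.0135 = 228.1 kN.
Vertical equilibrium: R_1 = ΣP − R_2 = 330 − 228.1 = 101.9 kN.

R_1 = 101.9 kN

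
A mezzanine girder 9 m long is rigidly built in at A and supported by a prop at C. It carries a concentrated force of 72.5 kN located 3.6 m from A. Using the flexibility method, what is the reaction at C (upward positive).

Choose R_C as the redundant. The primary structure is the cantilever fixed at A.
Deflection at C on the released cantilever, summing each load's contribution:
  point load 72.5 at a = 3.6: Pa²(3L − a)/(6EI) = 3664/EI
Tip deflection under a unit load at C: L³/(3EI) = 243/EI.
Compatibility at C: δ_0 − R_C·δ_{CC} = 0, so R_C = 3664/243 = 15.08 kN.

R_C = 15.08 kN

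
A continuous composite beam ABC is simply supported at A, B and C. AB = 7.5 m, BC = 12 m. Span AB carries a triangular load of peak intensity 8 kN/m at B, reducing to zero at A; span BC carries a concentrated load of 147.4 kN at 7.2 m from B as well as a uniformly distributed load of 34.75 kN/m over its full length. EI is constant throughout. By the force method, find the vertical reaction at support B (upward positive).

R_B = 413 kN

Insert a hinge at B; M_B is the redundant, and each span becomes simply supported.
End slopes at the hinge B, treating each span as simply supported:
  span AB: triangular load, peak 8: w₀L³/(45EI) = 75/EI
  span BC: point load 147.4 at a = 7.2: Pab(L + b)/(6LEI) = 1189/EI
  span BC: UDL 34.75: wL³/(24EI) = 2502/EI
  relative rotation θ_0 = (75 + 3691)/EI = 3766/EI
A unit hogging moment at B produces rotation L₁/(3EI) + L₂/(3EI) = 6.5/EI.
Compatibility: M_B·(L₁+L₂)/(3EI) = θ_0, giving M_B = 579.3 kN·m (hogging).
Span AB, ΣM about A with M_B applied at B: R_B^{AB}·7.5 = 150 + 579.3, so R_B^{AB} = 97.24 kN and R_A = 30 − 97.24 = -67.24 kN.
Span BC, ΣM about C: R_B^{BC}·12 = 3210 + 579.3, so R_B^{BC} = 315.7 kN and R_C = 564.4 − 315.7 = 248.7 kN.
R_B = 97.24 + 315.7 = 413 kN.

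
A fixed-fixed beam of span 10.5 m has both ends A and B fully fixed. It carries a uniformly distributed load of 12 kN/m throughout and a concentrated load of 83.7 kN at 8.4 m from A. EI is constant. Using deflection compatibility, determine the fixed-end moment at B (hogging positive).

M_B = 222.7 kN·m

Release both end moments; the primary structure is a simply-supported span AB with redundants M_A and M_B.
End rotations of the released simple span under the applied load (×1/EI):
  at A: UDL 12: wL³/(24EI) = 578.8/EI
  at B: UDL 12: wL³/(24EI) = 578.8/EI
  at A: point load 83.7 at a = 8.4: Pab(L + b)/(6LEI) = 295.3/EI
  at B: point load 83.7 at a = 8.4: Pab(L + a)/(6LEI) = 442.9/EI
  θ_A0 = 874.1/EI,  θ_B0 = 1022/EI
Flexibility coefficients: a unit moment at one end gives L/(3EI) there and L/(6EI) at the far end, so f₁₁ = f₂₂ = 3.5/EI and f₁₂ = f₂₁ = 1.75/EI.
Compatibility — zero rotation at each built-in end:
  3.5 M_A + 1.75 M_B = 874.1
  1.75 M_A + 3.5 M_B = 1022
Solving the pair gives M_A = 138.4 kN·m and M_B = 222.7 kN·m (hogging).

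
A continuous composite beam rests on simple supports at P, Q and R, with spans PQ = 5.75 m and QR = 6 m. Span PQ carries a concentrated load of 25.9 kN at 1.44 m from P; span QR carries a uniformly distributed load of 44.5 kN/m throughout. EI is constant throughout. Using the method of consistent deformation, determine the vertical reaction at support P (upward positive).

R_P = 0.1427 kN

Take M_Q as the redundant. Released structure: two simple spans PQ and QR with a hinge at Q.
Discontinuity in slope at Q on the released structure — sum the simple-span end rotations:
  span PQ: point load 25.9 at a = 1.44: Pab(L + a)/(6LEI) = 33.5/EI
  span QR: UDL 44.5: wL³/(24EI) = 400.5/EI
  relative rotation θ_0 = (33.5 + 400.5)/EI = 434/EI
A unit hogging moment at Q produces rotation L₁/(3EI) + L₂/(3EI) = 3.917/EI.
Slope continuity at Q: θ_0 = M_Q·3.917/EI, so M_Q = 434/3.917 = 110.8 kN·m (hogging).
Span PQ, ΣM about P with M_Q applied at Q: R_Q^{PQ}·5.75 = 37.3 + 110.8, so R_Q^{PQ} = 25.76 kN and R_P = 25.9 − 25.76 = 0.1427 kN.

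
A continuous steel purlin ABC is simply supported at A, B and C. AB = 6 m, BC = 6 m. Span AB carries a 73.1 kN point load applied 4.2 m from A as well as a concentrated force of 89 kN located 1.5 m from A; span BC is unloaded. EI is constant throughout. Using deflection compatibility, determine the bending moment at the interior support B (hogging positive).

M_B = 70.43 kN·m

Insert a hinge at B; M_B is the redundant, and each span becomes simply supported.
End slopes at the hinge B, treating each span as simply supported:
  span AB: point load 73.1 at a = 4.2: Pab(L + a)/(6LEI) = 156.6/EI
  span AB: point load 89 at a = 1.5: Pab(L + a)/(6LEI) = 125.2/EI
  relative rotation θ_0 = (281.7 + 0)/EI = 281.7/EI
A unit hogging moment at B produces rotation L₁/(3EI) + L₂/(3EI) = 4/EI.
Compatibility: M_B·(L₁+L₂)/(3EI) = θ_0, giving M_B = 70.43 kN·m (hogging).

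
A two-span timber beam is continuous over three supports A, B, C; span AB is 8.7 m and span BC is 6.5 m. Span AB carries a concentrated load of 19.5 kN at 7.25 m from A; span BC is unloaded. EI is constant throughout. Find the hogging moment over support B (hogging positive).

M_B = 12.36 kN·m

Release continuity at B by inserting a hinge; the redundant is the internal moment M_B. The primary structure is two simply-supported spans AB and BC.
End slopes at the hinge B, treating each span as simply supported:
  span AB: point load 19.5 at a = 7.25: Pab(L + a)/(6LEI) = 62.64/EI
  relative rotation θ_0 = (62.64 + 0)/EI = 62.64/EI
A unit hogging moment at B produces rotation L₁/(3EI) + L₂/(3EI) = 5.067/EI.
Compatibility: M_B·(L₁+L₂)/(3EI) = θ_0, giving M_B = 12.36 kN·m (hogging).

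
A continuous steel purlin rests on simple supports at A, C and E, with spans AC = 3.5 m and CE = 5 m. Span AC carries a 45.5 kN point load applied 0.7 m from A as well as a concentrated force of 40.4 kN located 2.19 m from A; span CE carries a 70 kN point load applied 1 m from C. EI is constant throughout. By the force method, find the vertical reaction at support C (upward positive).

Release continuity at C by inserting a hinge; the redundant is the internal moment M_C. The primary structure is two simply-supported spans AC and CE.
Discontinuity in slope at C on the released structure — sum the simple-span end rotations:
  span AC: point load 45.5 at a = 0.7: Pab(L + a)/(6LEI) = 17.84/EI
  span AC: point load 40.4 at a = 2.19: Pab(L + a)/(6LEI) = 31.4/EI
  span CE: point load 70 at a = 1: Pab(L + b)/(6LEI) = 84/EI
  relative rotation θ_0 = (49.24 + 84)/EI = 133.2/EI
A unit hogging moment at C produces rotation L₁/(3EI) + L₂/(3EI) = 2.833/EI.
Compatibility: M_C·(L₁+L₂)/(3EI) = θ_0, giving M_C = 47.03 kN·m (hogging).
Span AC, ΣM about A with M_C applied at C: R_C^{AC}·3.5 = 120.3 + 47.03, so R_C^{AC} = 47.81 kN and R_A = 85.9 − 47.81 = 38.09 kN.
Span CE, ΣM about E: R_C^{CE}·5 = 280 + 47.03, so R_C^{CE} = 65.41 kN and R_E = 70 − 65.41 = 4.595 kN.
R_C = 47.81 + 65.41 = 113.2 kN.

R_C = 113.2 kN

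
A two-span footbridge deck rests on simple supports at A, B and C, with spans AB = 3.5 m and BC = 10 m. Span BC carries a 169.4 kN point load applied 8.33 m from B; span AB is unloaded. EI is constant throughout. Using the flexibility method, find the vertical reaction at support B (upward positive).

R_B = 67.58 kN

Insert a hinge at B; M_B is the redundant, and each span becomes simply supported.
Rotations at B on the released spans (each span's end-slope, ×1/EI):
  span BC: point load 169.4 at a = 8.33: Pab(L + b)/(6LEI) = 458.3/EI
  relative rotation θ_0 = (0 + 458.3)/EI = 458.3/EI
A unit hogging moment at B produces rotation L₁/(3EI) + L₂/(3EI) = 4.5/EI.
Slope continuity at B: θ_0 = M_B·4.5/EI, so M_B = 458.3/4.5 = 101.9 kN·m (hogging).
Span AB, ΣM about A with M_B applied at B: R_B^{AB}·3.5 = 0 + 101.9, so R_B^{AB} = 29.1 kN and R_A = 0 − 29.1 = -29.1 kN.
Span BC, ΣM about C: R_B^{BC}·10 = 282.9 + 101.9, so R_B^{BC} = 38.48 kN and R_C = 169.4 − 38.48 = 130.9 kN.
R_B = 29.1 + 38.48 = 67.58 kN.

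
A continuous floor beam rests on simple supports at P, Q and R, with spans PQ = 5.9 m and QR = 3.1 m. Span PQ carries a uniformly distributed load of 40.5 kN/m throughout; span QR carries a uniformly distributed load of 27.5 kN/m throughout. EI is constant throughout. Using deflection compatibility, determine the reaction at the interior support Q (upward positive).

Take M_Q as the redundant. Released structure: two simple spans PQ and QR with a hinge at Q.
End slopes at the hinge Q, treating each span as simply supported:
  span PQ: UDL 40.5: wL³/(24EI) = 346.6/EI
  span QR: UDL 27.5: wL³/(24EI) = 34.14/EI
  relative rotation θ_0 = (346.6 + 34.14)/EI = 380.7/EI
A unit hogging moment at Q produces rotation L₁/(3EI) + L₂/(3EI) = 3/EI.
Compatibility: M_Q·(L₁+L₂)/(3EI) = θ_0, giving M_Q = 126.9 kN·m (hogging).
Span PQ, ΣM about P with M_Q applied at Q: R_Q^{PQ}·5.9 = 704.9 + 126.9, so R_Q^{PQ} = 141 kN and R_P = 238.9 − 141 = 97.97 kN.
Span QR, ΣM about R: R_Q^{QR}·3.1 = 132.1 + 126.9, so R_Q^{QR} = 83.56 kN and R_R = 85.25 − 83.56 = 1.688 kN.
R_Q = 141 + 83.56 = 224.5 kN.

R_Q = 224.5 kN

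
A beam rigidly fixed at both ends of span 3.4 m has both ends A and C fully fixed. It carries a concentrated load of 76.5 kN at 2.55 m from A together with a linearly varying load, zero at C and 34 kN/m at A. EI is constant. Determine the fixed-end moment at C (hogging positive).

M_C = 49.68 kN·m

Release both end moments; the primary structure is a simply-supported span AC with redundants M_A and M_C.
Simple-span end rotations at A and C under the given loads:
  at A: point load 76.5 at a = 2.55: Pab(L + b)/(6LEI) = 34.54/EI
  at C: point load 76.5 at a = 2.55: Pab(L + a)/(6LEI) = 48.36/EI
  at A: triangular load, peak 34: w₀L³/(45EI) = 29.7/EI
  at C: triangular load, peak 34: 7w₀L³/(360EI) = 25.98/EI
  θ_A0 = 64.24/EI,  θ_C0 = 74.35/EI
Flexibility coefficients: a unit moment at one end gives L/(3EI) there and L/(6EI) at the far end, so f₁₁ = f₂₂ = 1.133/EI and f₁₂ = f₂₁ = 0.5667/EI.
Compatibility — zero rotation at each built-in end:
  1.133 M_A + 0.5667 M_C = 64.24
  0.5667 M_A + 1.133 M_C = 74.35
Solving the pair gives M_A = 31.84 kN·m and M_C = 49.68 kN·m (hogging).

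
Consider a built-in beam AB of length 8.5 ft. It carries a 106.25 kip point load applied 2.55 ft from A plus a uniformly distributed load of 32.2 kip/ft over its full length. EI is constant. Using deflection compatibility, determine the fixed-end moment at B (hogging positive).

Take the two fixed-end moments M_A, M_B as redundants; the released structure is the simple span AB.
On the primary (simply-supported) span, the end slopes from the loading are:
  at A: point load 106.25 at a = 2.55: Pab(L + b)/(6LEI) = 456.8/EI
  at B: point load 106.25 at a = 2.55: Pab(L + a)/(6LEI) = 349.3/EI
  at A: UDL 32.2: wL³/(24EI) = 824/EI
  at B: UDL 32.2: wL³/(24EI) = 824/EI
  θ_A0 = 1281/EI,  θ_B0 = 1173/EI
Flexibility coefficients: a unit moment at one end gives L/(3EI) there and L/(6EI) at the far end, so f₁₁ = f₂₂ = 2.833/EI and f₁₂ = f₂₁ = 1.417/EI.
Compatibility — zero rotation at each built-in end:
  2.833 M_A + 1.417 M_B = 1281
  1.417 M_A + 2.833 M_B = 1173
Solving the pair gives M_A = 326.6 kip·ft and M_B = 250.8 kip·ft (hogging).

M_B = 250.8 kip·ft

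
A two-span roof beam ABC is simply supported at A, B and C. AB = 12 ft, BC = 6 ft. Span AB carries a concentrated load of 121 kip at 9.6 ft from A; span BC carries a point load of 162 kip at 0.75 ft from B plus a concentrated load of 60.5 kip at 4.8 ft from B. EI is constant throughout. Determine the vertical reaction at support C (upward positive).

R_C = 37.94 kip

Take M_B as the redundant. Released structure: two simple spans AB and BC with a hinge at B.
Discontinuity in slope at B on the released structure — sum the simple-span end rotations:
  span AB: point load 121 at a = 9.6: Pab(L + a)/(6LEI) = 836.4/EI
  span BC: point load 162 at a = 0.75: Pab(L + b)/(6LEI) = 199.3/EI
  span BC: point load 60.5 at a = 4.8: Pab(L + b)/(6LEI) = 69.7/EI
  relative rotation θ_0 = (836.4 + 269)/EI = 1105/EI
A unit hogging moment at B produces rotation L₁/(3EI) + L₂/(3EI) = 6/EI.
Slope continuity at B: θ_0 = M_B·6/EI, so M_B = 1105/6 = 184.2 kip·ft (hogging).
Span BC, ΣM about C: R_B^{BC}·6 = 923.1 + 184.2, so R_B^{BC} = 184.6 kip and R_C = 222.5 − 184.6 = 37.94 kip.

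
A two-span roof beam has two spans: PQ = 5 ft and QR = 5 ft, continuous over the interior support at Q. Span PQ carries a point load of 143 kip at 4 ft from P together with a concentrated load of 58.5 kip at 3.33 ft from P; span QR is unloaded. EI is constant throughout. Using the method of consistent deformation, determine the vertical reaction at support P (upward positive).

R_P = 32.42 kip

Insert a hinge at Q; M_Q is the redundant, and each span becomes simply supported.
End slopes at the hinge Q, treating each span as simply supported:
  span PQ: point load 143 at a = 4: Pab(L + a)/(6LEI) = 171.6/EI
  span PQ: point load 58.5 at a = 3.33: Pab(L + a)/(6LEI) = 90.33/EI
  relative rotation θ_0 = (261.9 + 0)/EI = 261.9/EI
A unit hogging moment at Q produces rotation L₁/(3EI) + L₂/(3EI) = 3.333/EI.
Slope continuity at Q: θ_0 = M_Q·3.333/EI, so M_Q = 261.9/3.333 = 78.58 kip·ft (hogging).
Span PQ, ΣM about P with M_Q applied at Q: R_Q^{PQ}·5 = 766.8 + 78.58, so R_Q^{PQ} = 169.1 kip and R_P = 201.5 − 169.1 = 32.42 kip.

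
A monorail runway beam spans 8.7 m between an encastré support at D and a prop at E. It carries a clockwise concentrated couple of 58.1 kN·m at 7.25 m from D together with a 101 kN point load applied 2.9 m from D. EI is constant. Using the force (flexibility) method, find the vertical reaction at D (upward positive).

Release the roller at E. Primary structure: cantilever fixed at D.
Primary-structure tip deflection at E by superposition:
  clockwise couple 58.1 at a = 7.25: M₀a(2L − a)/(2EI) = 2138/EI
  point load 101 at a = 2.9: Pa²(3L − a)/(6EI) = 3284/EI
  δ_0 = 5422/EI
Flexibility coefficient — unit upward force at E: δ_{EE} = L³/(3EI) = 219.5/EI.
The prop prevents deflection at E: R_E = δ_0/δ_{EE} = 5422/219.5 = 24.7 kN.
Vertical equilibrium: R_D = ΣP − R_E = 101 − 24.7 = 76.3 kN.

R_D = 76.3 kN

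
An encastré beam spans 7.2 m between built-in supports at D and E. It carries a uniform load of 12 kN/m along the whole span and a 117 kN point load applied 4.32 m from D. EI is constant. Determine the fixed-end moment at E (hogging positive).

M_E = 173.1 kN·m

Take the two fixed-end moments M_D, M_E as redundants; the released structure is the simple span DE.
On the primary (simply-supported) span, the end slopes from the loading are:
  at D: UDL 12: wL³/(24EI) = 186.6/EI
  at E: UDL 12: wL³/(24EI) = 186.6/EI
  at D: point load 117 at a = 4.32: Pab(L + b)/(6LEI) = 339.7/EI
  at E: point load 117 at a = 4.32: Pab(L + a)/(6LEI) = 388.2/EI
  θ_D0 = 526.3/EI,  θ_E0 = 574.8/EI
Flexibility coefficients: a unit moment at one end gives L/(3EI) there and L/(6EI) at the far end, so f₁₁ = f₂₂ = 2.4/EI and f₁₂ = f₂₁ = 1.2/EI.
Compatibility — zero rotation at each built-in end:
  2.4 M_D + 1.2 M_E = 526.3
  1.2 M_D + 2.4 M_E = 574.8
Solving the pair gives M_D = 132.7 kN·m and M_E = 173.1 kN·m (hogging).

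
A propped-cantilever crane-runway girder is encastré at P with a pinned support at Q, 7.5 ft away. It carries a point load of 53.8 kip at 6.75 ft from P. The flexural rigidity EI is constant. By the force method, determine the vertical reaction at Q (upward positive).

Remove the prop at Q; the released (primary) structure is a cantilever built in at P.
Free-end deflection of the primary structure under the applied loading (downward +):
  point load 53.8 at a = 6.75: Pa²(3L − a)/(6EI) = 6435/EI
Flexibility coefficient — unit upward force at Q: δ_{QQ} = L³/(3EI) = 140.6/EI.
Compatibility at Q: δ_0 − R_Q·δ_{QQ} = 0, so R_Q = 6435/140.6 = 45.76 kip.

R_Q = 45.76 kip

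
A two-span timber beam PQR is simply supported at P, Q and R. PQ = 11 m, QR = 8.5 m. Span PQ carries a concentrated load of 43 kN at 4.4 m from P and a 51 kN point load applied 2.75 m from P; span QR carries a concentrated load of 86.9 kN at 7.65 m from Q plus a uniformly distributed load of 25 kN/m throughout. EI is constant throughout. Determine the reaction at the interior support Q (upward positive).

R_Q = 185.8 kN

Release continuity at Q by inserting a hinge; the redundant is the internal moment M_Q. The primary structure is two simply-supported spans PQ and QR.
End slopes at the hinge Q, treating each span as simply supported:
  span PQ: point load 43 at a = 4.4: Pab(L + a)/(6LEI) = 291.4/EI
  span PQ: point load 51 at a = 2.75: Pab(L + a)/(6LEI) = 241.1/EI
  span QR: point load 86.9 at a = 7.65: Pab(L + b)/(6LEI) = 103.6/EI
  span QR: UDL 25: wL³/(24EI) = 639.7/EI
  relative rotation θ_0 = (532.4 + 743.3)/EI = 1276/EI
A unit hogging moment at Q produces rotation L₁/(3EI) + L₂/(3EI) = 6.5/EI.
Slope continuity at Q: θ_0 = M_Q·6.5/EI, so M_Q = 1276/6.5 = 196.3 kN·m (hogging).
Span PQ, ΣM about P with M_Q applied at Q: R_Q^{PQ}·11 = 329.4 + 196.3, so R_Q^{PQ} = 47.79 kN and R_P = 94 − 47.79 = 46.21 kN.
Span QR, ΣM about R: R_Q^{QR}·8.5 = 977 + 196.3, so R_Q^{QR} = 138 kN and R_R = 299.4 − 138 = 161.4 kN.
R_Q = 47.79 + 138 = 185.8 kN.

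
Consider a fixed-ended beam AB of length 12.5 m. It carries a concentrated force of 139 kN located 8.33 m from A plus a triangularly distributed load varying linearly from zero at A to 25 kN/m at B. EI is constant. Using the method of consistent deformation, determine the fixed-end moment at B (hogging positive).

Release both end moments; the primary structure is a simply-supported span AB with redundants M_A and M_B.
Simple-span end rotations at A and B under the given loads:
  at A: point load 139 at a = 8.33: Pab(L + b)/(6LEI) = 1073/EI
  at B: point load 139 at a = 8.33: Pab(L + a)/(6LEI) = 1341/EI
  at A: triangular load, peak 25: 7w₀L³/(360EI) = 949.4/EI
  at B: triangular load, peak 25: w₀L³/(45EI) = 1085/EI
  θ_A0 = 2023/EI,  θ_B0 = 2426/EI
Flexibility coefficients: a unit moment at one end gives L/(3EI) there and L/(6EI) at the far end, so f₁₁ = f₂₂ = 4.167/EI and f₁₂ = f₂₁ = 2.083/EI.
Compatibility — zero rotation at each built-in end:
  4.167 M_A + 2.083 M_B = 2023
  2.083 M_A + 4.167 M_B = 2426
Solving the pair gives M_A = 259.1 kN·m and M_B = 452.7 kN·m (hogging).

M_B = 452.7 kN·m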